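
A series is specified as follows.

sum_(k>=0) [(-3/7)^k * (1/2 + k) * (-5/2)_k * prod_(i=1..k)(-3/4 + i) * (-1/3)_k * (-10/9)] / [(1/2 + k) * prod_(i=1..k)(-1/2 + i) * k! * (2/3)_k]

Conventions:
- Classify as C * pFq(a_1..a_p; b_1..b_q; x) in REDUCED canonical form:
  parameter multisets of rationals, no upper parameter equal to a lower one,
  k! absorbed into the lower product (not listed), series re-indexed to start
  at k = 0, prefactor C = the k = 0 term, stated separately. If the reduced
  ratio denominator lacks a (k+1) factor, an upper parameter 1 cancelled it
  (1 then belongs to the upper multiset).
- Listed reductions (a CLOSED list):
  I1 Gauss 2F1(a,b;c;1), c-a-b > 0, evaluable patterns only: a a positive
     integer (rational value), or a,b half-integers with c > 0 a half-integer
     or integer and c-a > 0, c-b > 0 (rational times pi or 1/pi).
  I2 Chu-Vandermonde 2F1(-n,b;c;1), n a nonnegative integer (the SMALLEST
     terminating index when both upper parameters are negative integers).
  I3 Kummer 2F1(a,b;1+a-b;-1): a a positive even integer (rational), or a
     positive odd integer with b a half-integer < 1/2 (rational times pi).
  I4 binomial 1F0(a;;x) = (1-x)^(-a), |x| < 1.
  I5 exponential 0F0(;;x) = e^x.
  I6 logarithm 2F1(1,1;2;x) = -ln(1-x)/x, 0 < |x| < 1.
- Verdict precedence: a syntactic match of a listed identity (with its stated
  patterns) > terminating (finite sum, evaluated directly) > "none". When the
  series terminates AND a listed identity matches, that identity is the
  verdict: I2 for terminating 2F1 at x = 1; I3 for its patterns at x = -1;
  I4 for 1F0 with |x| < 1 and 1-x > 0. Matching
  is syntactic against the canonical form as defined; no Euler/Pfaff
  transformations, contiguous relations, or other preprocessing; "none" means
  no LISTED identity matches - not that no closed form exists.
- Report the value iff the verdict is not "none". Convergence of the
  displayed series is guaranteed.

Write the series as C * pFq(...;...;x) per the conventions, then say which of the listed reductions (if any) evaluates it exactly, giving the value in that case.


With C = -10/9: the canonical form is 3F2(-5/2, -1/3, 1/4; 1/2, 2/3; -3/7). Verdict: no listed reduction: x = -3/7 and upper {-5/2, -1/3, 1/4} fail every I1-I6 pattern.

First insight: t_0 = -10/9 here, and the lower running product (prefactor -10/9) is a rising factorial.
Consecutive-term ratio: r(k) = (-3/7) * (k-5/2) (k-1/3) (k+1/4) / [(k+1/2) (k+2/3) (k+1)] - rational in k. x = (-3/7); t_0 = -10/9; negate the roots.


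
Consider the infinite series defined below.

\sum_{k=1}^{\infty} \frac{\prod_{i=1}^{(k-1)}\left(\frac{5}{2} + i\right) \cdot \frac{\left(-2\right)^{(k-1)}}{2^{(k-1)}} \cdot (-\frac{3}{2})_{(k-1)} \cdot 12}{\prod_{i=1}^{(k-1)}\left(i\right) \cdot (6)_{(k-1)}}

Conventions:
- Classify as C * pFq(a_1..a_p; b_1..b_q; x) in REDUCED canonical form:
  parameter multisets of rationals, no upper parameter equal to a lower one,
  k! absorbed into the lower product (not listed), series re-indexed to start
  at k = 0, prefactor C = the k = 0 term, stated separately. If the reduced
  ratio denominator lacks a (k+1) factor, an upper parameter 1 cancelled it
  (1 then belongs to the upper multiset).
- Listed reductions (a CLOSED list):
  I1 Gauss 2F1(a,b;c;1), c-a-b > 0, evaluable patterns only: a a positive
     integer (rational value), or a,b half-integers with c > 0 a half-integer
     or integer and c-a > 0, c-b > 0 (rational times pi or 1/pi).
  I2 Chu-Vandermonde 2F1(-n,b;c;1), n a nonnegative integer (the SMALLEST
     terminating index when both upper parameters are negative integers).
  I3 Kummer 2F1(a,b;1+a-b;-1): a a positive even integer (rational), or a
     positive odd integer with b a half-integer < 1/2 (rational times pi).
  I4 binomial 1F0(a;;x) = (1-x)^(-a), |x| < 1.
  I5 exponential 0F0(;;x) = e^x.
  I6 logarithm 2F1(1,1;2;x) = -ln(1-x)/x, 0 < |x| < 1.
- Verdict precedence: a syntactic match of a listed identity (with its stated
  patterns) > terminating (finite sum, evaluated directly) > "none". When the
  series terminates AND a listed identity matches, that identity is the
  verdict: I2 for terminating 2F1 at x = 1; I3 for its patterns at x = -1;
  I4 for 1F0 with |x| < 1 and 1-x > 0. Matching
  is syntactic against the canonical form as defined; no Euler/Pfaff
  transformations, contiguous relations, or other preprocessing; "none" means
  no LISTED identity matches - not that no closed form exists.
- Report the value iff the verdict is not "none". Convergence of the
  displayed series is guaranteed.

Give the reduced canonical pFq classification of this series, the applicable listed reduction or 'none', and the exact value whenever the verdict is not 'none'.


Classification (C = 12): 2F1 with upper {-\frac{3}{2}, \frac{7}{2}}, lower {6}, argument x = -1. Verdict: none (x = -1): each listed identity misses the multisets {-\frac{3}{2}, \frac{7}{2}} ; {6}.

Key observation: t_0 = 12 here, and the product of the first k integers (C = 12, x = -1) is k!.
Term ratio: r(k) = -1 * (k-\frac{3}{2}) (k+\frac{7}{2}) / [(k+6) (k+1)] - poly over poly, x = -1 from leading terms; C = 12 at k = 0.


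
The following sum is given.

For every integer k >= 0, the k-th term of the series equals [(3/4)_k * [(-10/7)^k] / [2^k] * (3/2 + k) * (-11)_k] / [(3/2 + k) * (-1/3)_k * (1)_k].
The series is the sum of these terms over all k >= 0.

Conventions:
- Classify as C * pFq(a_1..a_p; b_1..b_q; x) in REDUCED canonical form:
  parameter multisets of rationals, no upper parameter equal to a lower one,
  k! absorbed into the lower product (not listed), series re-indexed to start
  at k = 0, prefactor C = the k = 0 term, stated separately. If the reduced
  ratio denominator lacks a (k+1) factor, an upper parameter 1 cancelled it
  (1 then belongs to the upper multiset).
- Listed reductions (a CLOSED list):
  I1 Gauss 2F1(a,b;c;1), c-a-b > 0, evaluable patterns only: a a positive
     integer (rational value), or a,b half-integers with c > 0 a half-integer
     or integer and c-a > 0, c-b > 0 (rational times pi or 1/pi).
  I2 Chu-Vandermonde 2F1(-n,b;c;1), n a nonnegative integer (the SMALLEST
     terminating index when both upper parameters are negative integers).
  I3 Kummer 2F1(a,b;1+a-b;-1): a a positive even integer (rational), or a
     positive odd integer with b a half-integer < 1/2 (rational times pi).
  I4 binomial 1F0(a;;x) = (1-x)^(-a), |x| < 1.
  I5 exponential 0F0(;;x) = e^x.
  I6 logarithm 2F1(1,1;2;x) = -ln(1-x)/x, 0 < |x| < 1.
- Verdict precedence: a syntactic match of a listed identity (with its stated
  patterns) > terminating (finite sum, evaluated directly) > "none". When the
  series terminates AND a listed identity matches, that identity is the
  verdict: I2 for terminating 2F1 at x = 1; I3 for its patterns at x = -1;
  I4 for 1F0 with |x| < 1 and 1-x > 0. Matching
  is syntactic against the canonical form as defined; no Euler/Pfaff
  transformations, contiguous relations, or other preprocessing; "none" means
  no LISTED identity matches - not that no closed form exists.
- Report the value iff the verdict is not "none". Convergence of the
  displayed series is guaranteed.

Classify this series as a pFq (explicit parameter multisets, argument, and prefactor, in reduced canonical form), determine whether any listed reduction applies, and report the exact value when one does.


The tell: x = (-5/7) and k + 3/2 divides numerator and denominator alike; prefactor 1 after cancelling.
Consecutive-term ratio: r(k) = (-5/7) * (k-11) (k+3/4) / [(k-1/3) (k+1)] ; factor over Q: parameters, x = (-5/7), and C = 1.

At argument -5/7: a 2F1 with upper {-11, 3/4}, lower {-1/3}, scaled by C = 1. Verdict: terminating - no listed pattern fits, but -11 in the upper list cuts the series at k = 11; direct evaluation. Hence: -908412976801364058072077/149529606124384288768.


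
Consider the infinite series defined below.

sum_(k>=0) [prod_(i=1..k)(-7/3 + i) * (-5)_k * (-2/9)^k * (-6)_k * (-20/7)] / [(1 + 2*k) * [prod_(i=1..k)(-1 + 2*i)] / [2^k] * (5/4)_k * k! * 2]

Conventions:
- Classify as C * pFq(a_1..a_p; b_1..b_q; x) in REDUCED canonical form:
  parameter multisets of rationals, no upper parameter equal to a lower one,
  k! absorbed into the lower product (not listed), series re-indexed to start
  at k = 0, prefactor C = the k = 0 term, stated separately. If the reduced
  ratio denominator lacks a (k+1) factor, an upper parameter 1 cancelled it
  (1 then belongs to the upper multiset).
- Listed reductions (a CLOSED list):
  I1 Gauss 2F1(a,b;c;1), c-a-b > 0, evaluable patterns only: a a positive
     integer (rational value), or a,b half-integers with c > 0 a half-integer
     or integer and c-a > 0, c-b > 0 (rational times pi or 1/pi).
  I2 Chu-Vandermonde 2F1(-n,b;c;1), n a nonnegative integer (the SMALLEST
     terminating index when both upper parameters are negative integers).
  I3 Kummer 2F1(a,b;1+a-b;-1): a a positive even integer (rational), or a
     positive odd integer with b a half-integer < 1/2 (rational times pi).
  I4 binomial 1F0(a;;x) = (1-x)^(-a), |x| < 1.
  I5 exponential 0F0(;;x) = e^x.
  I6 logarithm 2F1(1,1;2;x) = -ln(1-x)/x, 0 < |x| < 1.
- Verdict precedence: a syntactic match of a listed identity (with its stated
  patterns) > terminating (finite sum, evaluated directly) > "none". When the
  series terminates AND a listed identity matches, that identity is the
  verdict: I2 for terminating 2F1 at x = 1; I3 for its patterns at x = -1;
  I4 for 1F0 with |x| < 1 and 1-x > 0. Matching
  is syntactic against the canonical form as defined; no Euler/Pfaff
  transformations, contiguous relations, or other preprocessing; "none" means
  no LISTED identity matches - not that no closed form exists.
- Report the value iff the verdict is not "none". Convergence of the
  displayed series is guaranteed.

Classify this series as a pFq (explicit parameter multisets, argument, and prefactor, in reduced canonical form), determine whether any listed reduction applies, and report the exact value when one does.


Prefactor -10/7, argument -2/9: 3F2 with upper {-6, -5, -4/3} over lower {5/4, 3/2}. Verdict: terminating. With -5 upstairs the series is a 6-term polynomial sum; evaluated term by term. Hence: -674499821499290/74548612754847.

Structural cue: t_0 = -10/7 here, and the running product (C = -10/7, x = -2/9) telescopes to a rising factorial.
Ratio: r(k) = (-2/9) * (k-6) (k-5) (k-4/3) / [(k+5/4) (k+3/2) (k+1)] - rational in k. x = (-2/9); t_0 = -10/7; negate the roots.


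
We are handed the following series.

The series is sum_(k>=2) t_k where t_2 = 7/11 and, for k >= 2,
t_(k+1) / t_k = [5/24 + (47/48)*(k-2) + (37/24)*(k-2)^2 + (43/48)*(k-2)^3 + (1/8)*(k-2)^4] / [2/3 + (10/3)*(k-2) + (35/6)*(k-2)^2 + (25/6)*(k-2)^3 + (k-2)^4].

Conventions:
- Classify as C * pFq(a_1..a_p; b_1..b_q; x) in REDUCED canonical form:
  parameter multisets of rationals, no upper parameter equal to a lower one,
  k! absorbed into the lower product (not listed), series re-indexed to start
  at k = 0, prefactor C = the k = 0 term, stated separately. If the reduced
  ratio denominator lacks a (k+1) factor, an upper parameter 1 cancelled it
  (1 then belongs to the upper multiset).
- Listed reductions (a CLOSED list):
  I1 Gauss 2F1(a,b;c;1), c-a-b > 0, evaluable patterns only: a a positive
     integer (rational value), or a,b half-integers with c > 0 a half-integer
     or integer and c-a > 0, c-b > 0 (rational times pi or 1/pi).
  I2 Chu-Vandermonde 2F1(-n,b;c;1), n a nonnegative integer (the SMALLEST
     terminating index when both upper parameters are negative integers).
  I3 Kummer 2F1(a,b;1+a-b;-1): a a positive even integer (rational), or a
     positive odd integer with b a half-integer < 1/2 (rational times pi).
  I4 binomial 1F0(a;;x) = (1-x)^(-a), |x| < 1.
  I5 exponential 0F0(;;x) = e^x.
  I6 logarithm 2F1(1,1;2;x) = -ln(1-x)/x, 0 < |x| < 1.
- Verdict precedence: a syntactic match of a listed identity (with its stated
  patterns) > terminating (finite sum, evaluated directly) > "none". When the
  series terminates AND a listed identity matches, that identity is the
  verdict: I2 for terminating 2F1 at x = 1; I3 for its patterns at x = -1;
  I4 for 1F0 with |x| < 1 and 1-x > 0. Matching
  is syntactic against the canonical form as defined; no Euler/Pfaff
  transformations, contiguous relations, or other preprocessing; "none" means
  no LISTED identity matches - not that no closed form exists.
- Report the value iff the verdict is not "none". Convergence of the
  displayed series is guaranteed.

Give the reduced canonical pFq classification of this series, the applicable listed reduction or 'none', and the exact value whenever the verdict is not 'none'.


The tell: t_0 = 7/11 here, and cancel k + 1/2 from the displayed ratio first; then C = 7/11, x = 1/8.
Step ratio: r(k) = (1/8) * (k+1) (k+5) / [(k+2) (k+1)] - poly over poly, x = (1/8) from leading terms; C = 7/11 at k = 0.

With C = 7/11: the canonical form is 2F1(1, 5; 2; 1/8). Verdict: none. Every listed pattern misses the 2F1 form at 1/8, upper {1, 5}.


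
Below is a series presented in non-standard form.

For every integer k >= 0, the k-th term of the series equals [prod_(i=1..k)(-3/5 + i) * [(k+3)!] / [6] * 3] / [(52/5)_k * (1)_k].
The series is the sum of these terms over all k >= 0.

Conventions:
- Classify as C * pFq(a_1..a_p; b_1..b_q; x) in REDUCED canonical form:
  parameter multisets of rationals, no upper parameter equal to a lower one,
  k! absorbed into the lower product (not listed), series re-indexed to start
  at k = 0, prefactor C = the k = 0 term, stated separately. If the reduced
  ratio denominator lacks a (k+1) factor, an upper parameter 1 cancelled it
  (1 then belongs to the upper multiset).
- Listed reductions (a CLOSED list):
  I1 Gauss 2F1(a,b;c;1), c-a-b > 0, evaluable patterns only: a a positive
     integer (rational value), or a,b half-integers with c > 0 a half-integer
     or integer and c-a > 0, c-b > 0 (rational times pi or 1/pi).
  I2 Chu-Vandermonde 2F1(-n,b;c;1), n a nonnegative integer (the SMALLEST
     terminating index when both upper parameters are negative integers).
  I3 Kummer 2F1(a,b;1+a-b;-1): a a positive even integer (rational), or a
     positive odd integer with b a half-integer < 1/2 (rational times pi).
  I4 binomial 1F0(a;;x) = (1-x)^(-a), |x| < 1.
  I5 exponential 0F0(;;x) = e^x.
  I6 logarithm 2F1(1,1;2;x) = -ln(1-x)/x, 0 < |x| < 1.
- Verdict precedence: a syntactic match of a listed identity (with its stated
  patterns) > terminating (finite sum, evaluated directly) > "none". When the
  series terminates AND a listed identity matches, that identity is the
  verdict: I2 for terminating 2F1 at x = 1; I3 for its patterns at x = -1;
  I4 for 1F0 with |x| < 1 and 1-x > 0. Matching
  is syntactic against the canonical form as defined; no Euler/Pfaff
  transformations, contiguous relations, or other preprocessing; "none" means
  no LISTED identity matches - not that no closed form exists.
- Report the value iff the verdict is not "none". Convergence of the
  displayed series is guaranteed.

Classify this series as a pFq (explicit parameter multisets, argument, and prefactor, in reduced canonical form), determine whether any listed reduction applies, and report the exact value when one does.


First insight: t_0 being 3, (1)_k (C = 3) is k! itself.
Adjacent-term ratio: r(k) = 1 * (k+2/5) (k+4) / [(k+52/5) (k+1)] - poly over poly, x = 1 from leading terms; C = 3 at k = 0.

At argument 1: a 2F1 with upper {2/5, 4}, lower {52/5}, scaled by C = 3. Verdict at x = 1: Gauss (I1, integer-parameter pattern) matches (x = 1: the Gamma ratio telescopes since c-a-b = 6 > 0 and a = 4 in Z>0). Sum: 6956/1875.


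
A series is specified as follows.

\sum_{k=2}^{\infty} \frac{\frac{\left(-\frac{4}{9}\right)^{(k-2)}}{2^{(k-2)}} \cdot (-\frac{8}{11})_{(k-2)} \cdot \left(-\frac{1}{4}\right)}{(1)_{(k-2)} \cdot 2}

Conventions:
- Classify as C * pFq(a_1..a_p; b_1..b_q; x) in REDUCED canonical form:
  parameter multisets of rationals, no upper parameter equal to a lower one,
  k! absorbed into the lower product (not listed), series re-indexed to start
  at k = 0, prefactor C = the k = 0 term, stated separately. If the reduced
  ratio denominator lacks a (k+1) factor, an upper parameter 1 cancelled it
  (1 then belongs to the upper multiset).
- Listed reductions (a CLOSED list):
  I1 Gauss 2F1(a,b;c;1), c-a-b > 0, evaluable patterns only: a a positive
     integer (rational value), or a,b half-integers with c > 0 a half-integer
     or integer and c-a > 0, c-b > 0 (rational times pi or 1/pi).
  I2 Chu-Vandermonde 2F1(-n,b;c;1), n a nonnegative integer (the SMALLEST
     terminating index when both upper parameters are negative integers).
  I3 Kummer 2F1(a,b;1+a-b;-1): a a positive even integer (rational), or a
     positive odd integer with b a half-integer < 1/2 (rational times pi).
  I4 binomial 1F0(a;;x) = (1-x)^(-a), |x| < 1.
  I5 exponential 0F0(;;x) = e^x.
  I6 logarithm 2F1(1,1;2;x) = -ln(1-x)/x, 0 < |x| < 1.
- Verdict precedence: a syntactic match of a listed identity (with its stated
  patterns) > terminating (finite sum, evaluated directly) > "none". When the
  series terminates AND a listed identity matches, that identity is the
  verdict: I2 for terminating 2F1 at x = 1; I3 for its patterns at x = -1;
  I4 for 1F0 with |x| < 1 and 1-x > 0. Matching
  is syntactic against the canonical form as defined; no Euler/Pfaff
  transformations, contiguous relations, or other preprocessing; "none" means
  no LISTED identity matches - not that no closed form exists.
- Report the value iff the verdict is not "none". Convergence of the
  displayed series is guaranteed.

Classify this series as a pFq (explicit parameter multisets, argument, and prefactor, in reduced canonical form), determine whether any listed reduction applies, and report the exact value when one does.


The series (x = -\frac{2}{9}) is 1F0: upper {-\frac{8}{11}}, lower {-}, prefactor -\frac{1}{8}. Verdict at x = -\frac{2}{9}: binomial (I4) matches (the 1F0 binomial series: exponent 8/11, x = -\frac{2}{9}). Exact value: \left(-\frac{1}{8}\right) \cdot \left(\frac{11}{9}\right)^{\frac{8}{11}}.

The tell: with t_0 = -\frac{1}{8}, (1)_k (C = -1/8) is k! itself.
Term ratio: r(k) = -\frac{2}{9} * (k-\frac{8}{11}) / [(k+1)] - poly over poly, x = -\frac{2}{9} from leading terms; C = -\frac{1}{8} at k = 0.


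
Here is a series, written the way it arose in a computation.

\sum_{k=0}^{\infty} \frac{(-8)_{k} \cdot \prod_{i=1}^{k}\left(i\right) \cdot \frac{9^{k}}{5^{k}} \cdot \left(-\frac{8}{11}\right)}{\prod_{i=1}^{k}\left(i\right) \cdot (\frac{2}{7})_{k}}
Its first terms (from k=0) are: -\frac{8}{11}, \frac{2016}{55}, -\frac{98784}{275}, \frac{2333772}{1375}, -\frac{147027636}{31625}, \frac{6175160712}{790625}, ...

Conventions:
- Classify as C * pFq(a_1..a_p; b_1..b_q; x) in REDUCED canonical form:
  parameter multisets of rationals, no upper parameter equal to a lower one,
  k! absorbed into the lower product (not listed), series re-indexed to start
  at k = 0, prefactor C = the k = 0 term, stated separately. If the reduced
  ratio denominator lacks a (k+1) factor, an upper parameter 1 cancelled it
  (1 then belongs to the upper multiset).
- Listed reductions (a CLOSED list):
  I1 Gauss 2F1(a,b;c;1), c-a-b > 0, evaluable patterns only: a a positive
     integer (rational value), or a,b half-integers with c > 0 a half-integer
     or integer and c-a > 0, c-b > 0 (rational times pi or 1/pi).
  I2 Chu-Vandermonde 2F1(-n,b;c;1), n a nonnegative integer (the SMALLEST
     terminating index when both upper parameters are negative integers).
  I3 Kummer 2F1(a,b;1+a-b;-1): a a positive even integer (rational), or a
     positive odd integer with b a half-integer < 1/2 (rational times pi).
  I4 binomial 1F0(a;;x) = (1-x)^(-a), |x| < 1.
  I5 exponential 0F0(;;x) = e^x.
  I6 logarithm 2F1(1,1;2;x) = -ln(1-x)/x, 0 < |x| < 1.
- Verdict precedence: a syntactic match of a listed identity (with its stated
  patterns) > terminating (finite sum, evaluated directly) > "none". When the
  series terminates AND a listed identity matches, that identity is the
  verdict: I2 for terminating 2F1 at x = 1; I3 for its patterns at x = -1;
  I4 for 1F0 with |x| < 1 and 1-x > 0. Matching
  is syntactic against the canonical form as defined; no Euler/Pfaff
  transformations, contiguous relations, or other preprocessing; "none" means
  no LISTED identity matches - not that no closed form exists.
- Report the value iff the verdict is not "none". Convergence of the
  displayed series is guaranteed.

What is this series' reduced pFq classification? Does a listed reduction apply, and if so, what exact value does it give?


x = \frac{9}{5} here; the reduced form reads 2F1, upper {-8, 1}, lower {\frac{2}{7}}, C = -\frac{8}{11}. Verdict: terminating - upper -8 stops the sum at k = 8; the 9 terms are added exactly. Sum: -\frac{2073313810312}{683791796875}.

First insight: with t_0 = -\frac{8}{11}, the running product (C = -8/11) telescopes to a rising factorial.
Consecutive-term ratio: r(k) = \frac{9}{5} * (k-8) (k+1) / [(k+\frac{2}{7}) (k+1)] - poly over poly, x = \frac{9}{5} from leading terms; C = -\frac{8}{11} at k = 0.


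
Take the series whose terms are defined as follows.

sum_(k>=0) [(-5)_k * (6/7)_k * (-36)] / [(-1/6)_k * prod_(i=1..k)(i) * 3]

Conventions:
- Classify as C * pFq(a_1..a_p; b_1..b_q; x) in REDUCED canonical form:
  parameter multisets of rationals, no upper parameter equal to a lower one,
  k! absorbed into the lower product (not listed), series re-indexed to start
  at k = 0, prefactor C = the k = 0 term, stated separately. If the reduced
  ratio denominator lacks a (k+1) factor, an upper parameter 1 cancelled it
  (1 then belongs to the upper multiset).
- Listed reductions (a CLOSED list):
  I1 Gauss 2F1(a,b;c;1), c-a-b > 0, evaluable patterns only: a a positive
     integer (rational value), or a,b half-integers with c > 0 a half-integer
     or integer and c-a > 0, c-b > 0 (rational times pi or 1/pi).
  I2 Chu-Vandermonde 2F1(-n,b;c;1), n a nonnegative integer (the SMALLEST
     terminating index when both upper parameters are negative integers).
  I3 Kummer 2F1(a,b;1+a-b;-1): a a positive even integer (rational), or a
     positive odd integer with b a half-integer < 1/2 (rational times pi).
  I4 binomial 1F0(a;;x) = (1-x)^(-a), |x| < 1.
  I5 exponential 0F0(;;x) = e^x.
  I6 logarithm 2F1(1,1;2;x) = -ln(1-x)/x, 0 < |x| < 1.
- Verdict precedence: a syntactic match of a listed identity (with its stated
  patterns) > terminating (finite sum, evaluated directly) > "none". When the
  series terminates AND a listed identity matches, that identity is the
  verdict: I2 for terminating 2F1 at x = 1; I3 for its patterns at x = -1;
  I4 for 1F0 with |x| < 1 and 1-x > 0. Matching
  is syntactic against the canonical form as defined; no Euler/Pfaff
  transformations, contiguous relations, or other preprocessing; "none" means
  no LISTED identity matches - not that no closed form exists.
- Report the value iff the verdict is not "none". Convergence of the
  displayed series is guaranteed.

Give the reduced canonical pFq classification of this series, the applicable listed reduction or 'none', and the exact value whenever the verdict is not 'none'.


First insight: t_0 being -12, the product of the first k integers (prefactor -12) is k!.
Step ratio: r(k) = 1 * (k-5) (k+6/7) / [(k-1/6) (k+1)] ; factor over Q: parameters, x = 1, and C = -12.

At argument 1: a 2F1 with upper {-5, 6/7}, lower {-1/6}, scaled by C = -12. Verdict: Vandermonde's identity (I2) applies (terminating 2F1 at x = 1 with n = 5, b = 6/7, c = -1/6). Hence: 43898700/72286907.


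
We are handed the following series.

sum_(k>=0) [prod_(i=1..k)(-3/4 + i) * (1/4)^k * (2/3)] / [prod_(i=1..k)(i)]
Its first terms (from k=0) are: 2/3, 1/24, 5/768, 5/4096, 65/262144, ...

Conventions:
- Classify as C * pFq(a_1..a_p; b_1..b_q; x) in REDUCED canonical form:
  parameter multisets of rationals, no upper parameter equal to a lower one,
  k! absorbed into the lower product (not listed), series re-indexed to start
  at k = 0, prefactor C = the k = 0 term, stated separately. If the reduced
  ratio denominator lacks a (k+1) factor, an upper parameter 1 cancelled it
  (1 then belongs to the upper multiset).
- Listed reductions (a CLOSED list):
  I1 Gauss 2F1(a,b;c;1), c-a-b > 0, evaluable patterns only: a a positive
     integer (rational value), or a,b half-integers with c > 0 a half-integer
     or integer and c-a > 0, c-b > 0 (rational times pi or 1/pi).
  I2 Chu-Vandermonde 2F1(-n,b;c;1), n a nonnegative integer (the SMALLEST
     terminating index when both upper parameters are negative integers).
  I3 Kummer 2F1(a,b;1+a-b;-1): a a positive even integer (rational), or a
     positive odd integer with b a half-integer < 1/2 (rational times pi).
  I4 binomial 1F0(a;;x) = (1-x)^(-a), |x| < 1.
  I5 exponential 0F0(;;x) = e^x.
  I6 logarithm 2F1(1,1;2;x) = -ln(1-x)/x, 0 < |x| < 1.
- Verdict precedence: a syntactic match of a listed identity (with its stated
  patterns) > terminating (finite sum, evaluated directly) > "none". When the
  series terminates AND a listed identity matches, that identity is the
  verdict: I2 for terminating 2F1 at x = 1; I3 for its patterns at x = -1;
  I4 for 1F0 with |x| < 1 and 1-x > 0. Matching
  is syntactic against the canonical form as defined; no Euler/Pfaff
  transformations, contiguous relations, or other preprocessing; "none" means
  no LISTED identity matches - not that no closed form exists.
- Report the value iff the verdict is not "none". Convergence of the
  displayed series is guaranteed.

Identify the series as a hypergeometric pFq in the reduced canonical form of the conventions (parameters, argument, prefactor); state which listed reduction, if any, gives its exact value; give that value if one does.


Prefactor 2/3, argument 1/4: 1F0 with upper {1/4} over lower {-}. Verdict at x = 1/4: the binomial series (I4) matches (the 1F0 binomial series: exponent -1/4, x = 1/4). Hence: (2/3) * (3/4)^(-1/4).

Key observation: t_0 = 2/3 here, and the product of the first k integers (prefactor 2/3) is k!.
Ratio: r(k) = (1/4) * (k+1/4) / [(k+1)] - rational in k. x = (1/4); t_0 = 2/3; negate the roots.


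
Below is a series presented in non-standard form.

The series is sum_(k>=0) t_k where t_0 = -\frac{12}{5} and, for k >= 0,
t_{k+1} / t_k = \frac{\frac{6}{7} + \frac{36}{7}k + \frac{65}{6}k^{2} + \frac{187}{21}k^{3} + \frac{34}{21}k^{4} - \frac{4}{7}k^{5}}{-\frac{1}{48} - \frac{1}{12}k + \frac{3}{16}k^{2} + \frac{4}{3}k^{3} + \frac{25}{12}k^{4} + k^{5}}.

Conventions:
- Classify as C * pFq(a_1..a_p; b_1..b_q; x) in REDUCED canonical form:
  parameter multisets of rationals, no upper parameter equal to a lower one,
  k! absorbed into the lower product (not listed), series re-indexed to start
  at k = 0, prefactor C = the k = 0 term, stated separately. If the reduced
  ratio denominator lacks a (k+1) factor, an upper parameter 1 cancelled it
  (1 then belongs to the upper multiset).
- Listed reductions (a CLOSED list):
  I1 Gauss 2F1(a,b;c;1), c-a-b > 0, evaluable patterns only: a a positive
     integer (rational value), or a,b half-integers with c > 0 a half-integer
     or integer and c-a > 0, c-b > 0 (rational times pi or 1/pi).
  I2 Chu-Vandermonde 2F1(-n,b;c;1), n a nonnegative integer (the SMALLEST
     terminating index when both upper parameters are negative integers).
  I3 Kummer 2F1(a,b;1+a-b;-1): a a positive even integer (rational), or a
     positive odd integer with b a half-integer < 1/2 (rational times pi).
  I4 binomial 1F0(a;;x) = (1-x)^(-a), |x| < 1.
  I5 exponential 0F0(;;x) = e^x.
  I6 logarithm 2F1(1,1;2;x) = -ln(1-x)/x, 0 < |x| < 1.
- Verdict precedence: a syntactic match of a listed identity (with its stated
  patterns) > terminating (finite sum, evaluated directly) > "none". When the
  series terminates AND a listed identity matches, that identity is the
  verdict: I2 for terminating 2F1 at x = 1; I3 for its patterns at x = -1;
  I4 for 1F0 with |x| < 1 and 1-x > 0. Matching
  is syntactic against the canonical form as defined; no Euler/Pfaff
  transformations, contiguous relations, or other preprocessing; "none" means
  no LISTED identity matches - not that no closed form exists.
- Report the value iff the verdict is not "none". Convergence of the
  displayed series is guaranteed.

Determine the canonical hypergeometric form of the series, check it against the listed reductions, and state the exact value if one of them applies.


First insight: with t_0 = -\frac{12}{5}, the ratio is unreduced: k + 1/2 divides both sides (C = -12/5, x = -4/7).
Consecutive-term ratio: r(k) = -\frac{4}{7} * (k-6) (k+\frac{2}{3}) (k+\frac{3}{2}) / [(k-\frac{1}{4}) (k+\frac{1}{3}) (k+1)] - poly over poly, x = -\frac{4}{7} from leading terms; C = -\frac{12}{5} at k = 0.

Prefactor -\frac{12}{5}, argument -\frac{4}{7}: 3F2 with upper {-6, \frac{2}{3}, \frac{3}{2}} over lower {-\frac{1}{4}, \frac{1}{3}}. Verdict: terminating - no listed pattern fits, but -6 in the upper list cuts the series at k = 6; direct evaluation. Sum: \frac{82000420668}{29059303}.


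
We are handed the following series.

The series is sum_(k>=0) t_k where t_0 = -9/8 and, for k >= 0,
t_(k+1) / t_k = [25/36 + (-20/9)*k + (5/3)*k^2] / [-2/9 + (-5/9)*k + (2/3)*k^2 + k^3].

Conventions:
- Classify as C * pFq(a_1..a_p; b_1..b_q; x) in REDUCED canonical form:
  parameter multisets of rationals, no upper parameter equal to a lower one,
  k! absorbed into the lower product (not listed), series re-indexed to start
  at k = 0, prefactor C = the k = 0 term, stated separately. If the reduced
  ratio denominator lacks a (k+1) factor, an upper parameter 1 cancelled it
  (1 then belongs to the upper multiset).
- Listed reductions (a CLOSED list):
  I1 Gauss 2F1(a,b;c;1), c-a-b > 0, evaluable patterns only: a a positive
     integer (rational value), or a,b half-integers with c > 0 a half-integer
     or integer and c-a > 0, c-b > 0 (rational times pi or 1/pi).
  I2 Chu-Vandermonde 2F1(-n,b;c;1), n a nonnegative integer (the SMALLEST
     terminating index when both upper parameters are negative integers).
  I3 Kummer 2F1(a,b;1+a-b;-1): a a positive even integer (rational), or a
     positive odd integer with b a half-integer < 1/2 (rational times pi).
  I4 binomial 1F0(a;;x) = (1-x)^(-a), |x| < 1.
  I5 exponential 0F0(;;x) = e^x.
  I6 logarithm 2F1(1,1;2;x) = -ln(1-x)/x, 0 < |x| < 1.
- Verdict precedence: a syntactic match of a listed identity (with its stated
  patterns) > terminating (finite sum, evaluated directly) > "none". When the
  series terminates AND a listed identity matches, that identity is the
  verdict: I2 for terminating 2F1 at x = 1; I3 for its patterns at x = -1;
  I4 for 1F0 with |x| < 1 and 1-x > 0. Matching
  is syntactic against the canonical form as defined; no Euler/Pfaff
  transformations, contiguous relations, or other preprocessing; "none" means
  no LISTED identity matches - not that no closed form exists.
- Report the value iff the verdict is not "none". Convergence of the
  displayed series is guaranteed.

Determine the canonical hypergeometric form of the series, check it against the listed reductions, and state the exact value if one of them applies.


The tell: t_0 being -9/8, factor the ratio over Q (C = -9/8): negated roots = parameters.
Ratio: r(k) = (5/3) * (k-5/6) (k-1/2) / [(k-2/3) (k+1/3) (k+1)] - poly over poly, x = (5/3) from leading terms; C = -9/8 at k = 0.

With C = -9/8: the canonical form is 2F2(-5/6, -1/2; -2/3, 1/3; 5/3). Verdict: none - this 2F2 at x = 5/3 matches no listed pattern, and upper {-5/6, -1/2} holds no stopper.


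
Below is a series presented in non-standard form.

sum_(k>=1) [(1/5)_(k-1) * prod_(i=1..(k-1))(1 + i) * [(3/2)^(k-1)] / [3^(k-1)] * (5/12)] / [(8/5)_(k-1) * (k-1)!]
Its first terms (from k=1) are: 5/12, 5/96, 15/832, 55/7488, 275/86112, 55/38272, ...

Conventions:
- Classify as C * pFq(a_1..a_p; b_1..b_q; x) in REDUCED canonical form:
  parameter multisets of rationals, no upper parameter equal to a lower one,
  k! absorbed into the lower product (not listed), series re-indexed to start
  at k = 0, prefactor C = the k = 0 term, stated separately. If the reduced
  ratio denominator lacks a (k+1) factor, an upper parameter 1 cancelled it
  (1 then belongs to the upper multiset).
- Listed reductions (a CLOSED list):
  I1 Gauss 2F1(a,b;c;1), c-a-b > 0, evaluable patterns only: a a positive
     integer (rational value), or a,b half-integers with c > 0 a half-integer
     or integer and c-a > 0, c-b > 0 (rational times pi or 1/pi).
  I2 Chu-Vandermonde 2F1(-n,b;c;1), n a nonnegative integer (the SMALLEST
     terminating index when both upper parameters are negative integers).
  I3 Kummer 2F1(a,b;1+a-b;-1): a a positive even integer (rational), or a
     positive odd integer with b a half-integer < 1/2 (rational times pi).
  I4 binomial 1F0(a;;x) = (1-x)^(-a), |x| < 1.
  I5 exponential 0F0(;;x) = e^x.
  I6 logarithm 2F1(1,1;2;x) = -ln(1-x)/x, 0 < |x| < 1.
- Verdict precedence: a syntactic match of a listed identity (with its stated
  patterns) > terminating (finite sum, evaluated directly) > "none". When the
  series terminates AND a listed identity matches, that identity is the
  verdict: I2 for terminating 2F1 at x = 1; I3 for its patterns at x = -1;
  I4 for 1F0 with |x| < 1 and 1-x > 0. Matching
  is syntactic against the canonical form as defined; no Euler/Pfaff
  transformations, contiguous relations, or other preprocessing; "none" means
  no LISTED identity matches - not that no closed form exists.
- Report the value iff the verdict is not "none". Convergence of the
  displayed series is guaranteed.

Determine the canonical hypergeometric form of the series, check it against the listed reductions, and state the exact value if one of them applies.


With C = 5/12: the canonical form is 2F1(1/5, 2; 8/5; 1/2). Verdict: none - at argument 1/2 the multisets {1/5, 2} ; {8/5} match no listed identity.

Structural cue: with t_0 = 5/12, the running product (C = 5/12, x = 1/2) telescopes to a rising factorial.
Step ratio: r(k) = (1/2) * (k+1/5) (k+2) / [(k+8/5) (k+1)] - rational; roots negated = parameters, x = (1/2), C = 5/12.


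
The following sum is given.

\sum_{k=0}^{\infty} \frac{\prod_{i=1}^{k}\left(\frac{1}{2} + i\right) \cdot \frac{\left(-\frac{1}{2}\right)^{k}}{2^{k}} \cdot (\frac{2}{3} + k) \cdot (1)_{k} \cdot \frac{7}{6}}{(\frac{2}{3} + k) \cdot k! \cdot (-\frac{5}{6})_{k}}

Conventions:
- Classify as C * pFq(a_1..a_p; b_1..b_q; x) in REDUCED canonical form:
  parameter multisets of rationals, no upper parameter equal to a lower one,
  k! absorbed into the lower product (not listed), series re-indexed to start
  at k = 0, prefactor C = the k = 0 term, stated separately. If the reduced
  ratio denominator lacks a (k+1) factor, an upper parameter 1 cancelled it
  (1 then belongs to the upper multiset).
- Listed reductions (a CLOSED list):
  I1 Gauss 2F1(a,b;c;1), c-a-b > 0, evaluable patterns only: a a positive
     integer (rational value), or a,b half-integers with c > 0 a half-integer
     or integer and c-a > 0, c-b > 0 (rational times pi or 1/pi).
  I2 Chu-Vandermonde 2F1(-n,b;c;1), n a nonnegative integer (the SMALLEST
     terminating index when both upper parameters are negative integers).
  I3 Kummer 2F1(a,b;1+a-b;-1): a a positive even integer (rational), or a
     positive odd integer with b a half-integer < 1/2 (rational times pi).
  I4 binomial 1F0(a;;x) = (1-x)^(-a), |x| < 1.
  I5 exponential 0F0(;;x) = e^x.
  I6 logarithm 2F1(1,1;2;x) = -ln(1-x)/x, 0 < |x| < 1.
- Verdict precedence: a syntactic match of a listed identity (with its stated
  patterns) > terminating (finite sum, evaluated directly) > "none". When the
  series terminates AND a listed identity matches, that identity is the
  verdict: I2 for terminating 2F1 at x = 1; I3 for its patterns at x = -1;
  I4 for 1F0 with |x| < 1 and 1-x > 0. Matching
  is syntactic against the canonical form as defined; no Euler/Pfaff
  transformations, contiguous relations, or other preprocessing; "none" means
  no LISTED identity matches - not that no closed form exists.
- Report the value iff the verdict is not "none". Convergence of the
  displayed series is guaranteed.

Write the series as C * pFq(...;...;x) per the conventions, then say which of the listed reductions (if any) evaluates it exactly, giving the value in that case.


The series (x = -\frac{1}{4}) is 2F1: upper {1, \frac{3}{2}}, lower {-\frac{5}{6}}, prefactor \frac{7}{6}. Verdict: none - at argument -\frac{1}{4} the multisets {1, \frac{3}{2}} ; {-\frac{5}{6}} match no listed identity.

First insight: from the first term \frac{7}{6}: the running product (C = 7/6, x = -1/4) telescopes to a rising factorial.
Consecutive-term ratio: r(k) = -\frac{1}{4} * (k+1) (k+\frac{3}{2}) / [(k-\frac{5}{6}) (k+1)] - rational in k, leading ratio -\frac{1}{4}; with t_0 = \frac{7}{6}, classification follows.


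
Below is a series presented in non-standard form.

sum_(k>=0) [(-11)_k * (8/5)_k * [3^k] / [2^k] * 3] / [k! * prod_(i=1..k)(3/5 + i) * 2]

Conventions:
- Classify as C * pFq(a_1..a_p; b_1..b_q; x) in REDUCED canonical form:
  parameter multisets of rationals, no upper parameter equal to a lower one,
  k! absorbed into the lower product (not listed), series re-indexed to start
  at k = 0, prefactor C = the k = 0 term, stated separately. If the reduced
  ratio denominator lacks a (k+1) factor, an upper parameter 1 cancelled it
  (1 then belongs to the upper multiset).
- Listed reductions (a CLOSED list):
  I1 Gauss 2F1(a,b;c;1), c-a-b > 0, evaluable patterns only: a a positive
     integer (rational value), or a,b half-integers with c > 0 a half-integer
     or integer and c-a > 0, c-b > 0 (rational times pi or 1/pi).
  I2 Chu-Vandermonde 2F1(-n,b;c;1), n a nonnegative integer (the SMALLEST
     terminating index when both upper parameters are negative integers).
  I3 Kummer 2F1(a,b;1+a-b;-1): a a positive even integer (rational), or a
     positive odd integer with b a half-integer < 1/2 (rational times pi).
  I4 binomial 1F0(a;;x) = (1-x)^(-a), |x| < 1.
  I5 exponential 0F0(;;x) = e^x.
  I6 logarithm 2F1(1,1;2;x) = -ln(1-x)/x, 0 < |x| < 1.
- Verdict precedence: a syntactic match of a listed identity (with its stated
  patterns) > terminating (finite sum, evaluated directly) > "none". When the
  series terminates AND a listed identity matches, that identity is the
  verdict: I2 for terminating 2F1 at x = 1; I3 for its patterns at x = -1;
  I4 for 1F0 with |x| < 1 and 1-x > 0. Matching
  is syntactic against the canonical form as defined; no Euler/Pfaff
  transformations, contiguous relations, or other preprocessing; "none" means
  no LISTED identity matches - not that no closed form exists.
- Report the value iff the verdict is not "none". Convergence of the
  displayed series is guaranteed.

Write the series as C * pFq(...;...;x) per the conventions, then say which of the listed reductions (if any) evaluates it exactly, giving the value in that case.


First insight: with t_0 = 3/2, the constant factors (C = 3/2, x = 3/2) combine into one prefactor.
Adjacent-term ratio: r(k) = (3/2) * (k-11) / [(k+1)] ; factor over Q: parameters, x = (3/2), and C = 3/2.

Classification (C = 3/2): 1F0 with upper {-11}, lower {-}, argument x = 3/2. Verdict: terminating - upper -11 stops the sum at k = 11; the 12 terms are added exactly. Hence: -3/4096.


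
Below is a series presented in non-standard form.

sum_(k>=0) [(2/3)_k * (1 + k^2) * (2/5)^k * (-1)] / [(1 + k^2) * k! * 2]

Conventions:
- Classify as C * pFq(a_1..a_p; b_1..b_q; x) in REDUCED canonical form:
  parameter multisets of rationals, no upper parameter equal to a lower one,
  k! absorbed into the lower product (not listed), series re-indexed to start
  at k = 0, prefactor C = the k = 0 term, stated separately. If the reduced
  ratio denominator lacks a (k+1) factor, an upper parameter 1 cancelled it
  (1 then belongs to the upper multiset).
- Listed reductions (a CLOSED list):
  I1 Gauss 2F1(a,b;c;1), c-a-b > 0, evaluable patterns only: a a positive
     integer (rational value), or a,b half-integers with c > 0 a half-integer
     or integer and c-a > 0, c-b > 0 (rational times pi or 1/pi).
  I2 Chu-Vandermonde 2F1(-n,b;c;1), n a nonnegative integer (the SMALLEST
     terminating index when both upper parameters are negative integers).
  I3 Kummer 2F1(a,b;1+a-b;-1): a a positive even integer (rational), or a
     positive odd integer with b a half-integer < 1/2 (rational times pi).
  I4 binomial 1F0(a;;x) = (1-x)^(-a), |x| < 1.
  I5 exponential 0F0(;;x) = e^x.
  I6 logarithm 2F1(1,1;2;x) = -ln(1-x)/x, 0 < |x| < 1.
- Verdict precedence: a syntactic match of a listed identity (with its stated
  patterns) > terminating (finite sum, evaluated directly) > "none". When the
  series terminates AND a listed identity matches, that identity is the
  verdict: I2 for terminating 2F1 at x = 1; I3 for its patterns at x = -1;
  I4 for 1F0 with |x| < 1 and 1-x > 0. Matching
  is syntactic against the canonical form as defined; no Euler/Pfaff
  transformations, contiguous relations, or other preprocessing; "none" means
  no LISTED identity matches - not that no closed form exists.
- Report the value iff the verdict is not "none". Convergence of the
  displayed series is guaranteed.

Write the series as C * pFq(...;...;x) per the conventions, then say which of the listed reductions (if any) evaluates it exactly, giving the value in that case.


x = 2/5 here; the reduced form reads 1F0, upper {2/3}, lower {-}, C = -1/2. Verdict: this is binomial (I4) (the 1F0 binomial series: exponent -2/3, x = 2/5). Hence: (-1/2) * (3/5)^(-2/3).

First insight: x = (2/5) and the constant factors (C = -1/2) combine into one prefactor.
Adjacent-term ratio: r(k) = (2/5) * (k+2/3) / [(k+1)] - rational in k, leading ratio (2/5); with t_0 = -1/2, classification follows.
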